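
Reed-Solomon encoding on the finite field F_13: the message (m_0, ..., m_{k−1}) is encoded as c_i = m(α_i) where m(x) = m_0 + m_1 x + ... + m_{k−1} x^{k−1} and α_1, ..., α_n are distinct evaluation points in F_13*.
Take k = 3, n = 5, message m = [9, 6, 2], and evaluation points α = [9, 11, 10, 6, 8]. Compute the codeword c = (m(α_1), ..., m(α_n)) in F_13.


c = [4, 5, 9, 0, 3]

Message polynomial: m(x) = 9 + 6·x + 2·x^2 (mod 13).
For each evaluation point α_i, compute m(α_i) mod 13:
  α_1 = 9: Horner steps 2 → 11 → 4, so m(9) = 4.
  α_2 = 11: Horner steps 2 → 2 → 5, so m(11) = 5.
  α_3 = 10: Horner steps 2 → 0 → 9, so m(10) = 9.
  α_4 = 6: Horner steps 2 → 5 → 0, so m(6) = 0.
  α_5 = 8: Horner steps 2 → 9 → 3, so m(8) = 3.
Codeword c = [4, 5, 9, 0, 3] ∈ F_13^5.


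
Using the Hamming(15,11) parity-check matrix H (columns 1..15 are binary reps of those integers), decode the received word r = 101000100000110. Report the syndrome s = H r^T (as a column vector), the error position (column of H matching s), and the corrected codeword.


s = (0, 1, 1, 0)^T, error position = 6, corrected codeword c = 101001100000110

Compute s = H r^T mod 2 one row at a time:
  s_1 = 0 + 0 + 0 + 0 + 0 + 1 + 1 + 0 = 2 ≡ 0 (mod 2).
  s_2 = 0 + 0 + 0 + 1 + 0 + 1 + 1 + 0 = 3 ≡ 1 (mod 2).
  s_3 = 0 + 1 + 0 + 1 + 0 + 0 + 1 + 0 = 3 ≡ 1 (mod 2).
  s_4 = 1 + 1 + 0 + 1 + 0 + 0 + 1 + 0 = 4 ≡ 0 (mod 2).
s = (0, 1, 1, 0)^T — this equals column 6 of H (binary 0110), so error is at position 6.
Correct: flip bit 6 of r = 101000100000110 to get c = 101001100000110.


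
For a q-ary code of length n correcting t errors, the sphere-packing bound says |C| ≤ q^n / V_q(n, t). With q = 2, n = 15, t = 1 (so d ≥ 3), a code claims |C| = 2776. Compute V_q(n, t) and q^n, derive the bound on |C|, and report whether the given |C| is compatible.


V_q(n, t) = 16, q^n = 32768, Hamming bound = 2048, |C| = 2776 > bound (violated).

Step 1: Compute V_q(n, t) = Σ_{j=0}^1 C(n, j) (q−1)^j.
  j = 0: C(15,0)·(1)^0 = 1·1 = 1.
  j = 1: C(15,1)·(1)^1 = 15·1 = 15.
  V_q(n, t) = 1 + 15 = 16.
Step 2: q^n = 2^15 = 32768.
Step 3: Hamming bound ⌊q^n / V_q(n,t)⌋ = ⌊32768/16⌋ = 2048.
Step 4: Compare |C| = 2776 to 2048: violated.
The claimed |C| lies above the Hamming bound, so no 2-ary code of length 15 with d ≥ 3 can have 2776 codewords.


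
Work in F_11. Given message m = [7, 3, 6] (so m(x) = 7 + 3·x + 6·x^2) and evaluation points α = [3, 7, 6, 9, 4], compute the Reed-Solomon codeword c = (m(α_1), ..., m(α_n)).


c = [4, 3, 10, 3, 5]

Message polynomial: m(x) = 7 + 3·x + 6·x^2 (mod 11).
For each evaluation point α_i, compute m(α_i) mod 11:
  α_1 = 3: Horner steps 6 → 10 → 4, so m(3) = 4.
  α_2 = 7: Horner steps 6 → 1 → 3, so m(7) = 3.
  α_3 = 6: Horner steps 6 → 6 → 10, so m(6) = 10.
  α_4 = 9: Horner steps 6 → 2 → 3, so m(9) = 3.
  α_5 = 4: Horner steps 6 → 5 → 5, so m(4) = 5.
Codeword c = [4, 3, 10, 3, 5] ∈ F_11^5.


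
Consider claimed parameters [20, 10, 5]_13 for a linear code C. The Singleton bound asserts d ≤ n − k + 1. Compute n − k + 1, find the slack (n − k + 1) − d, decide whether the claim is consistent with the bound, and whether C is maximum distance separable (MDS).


Singleton RHS = n − k + 1 = 11, slack = 6, bound satisfied, not MDS.

Singleton bound: d ≤ n − k + 1.
Here n = 20, k = 10, so n − k + 1 = 11.
Given d = 5, check d ≤ 11: YES.
Slack = (n − k + 1) − d = 6.
The code is NOT MDS (slack = 6 > 0).
Description: the claimed parameters are [20, 10, 5]_13; such a code would be non-MDS.


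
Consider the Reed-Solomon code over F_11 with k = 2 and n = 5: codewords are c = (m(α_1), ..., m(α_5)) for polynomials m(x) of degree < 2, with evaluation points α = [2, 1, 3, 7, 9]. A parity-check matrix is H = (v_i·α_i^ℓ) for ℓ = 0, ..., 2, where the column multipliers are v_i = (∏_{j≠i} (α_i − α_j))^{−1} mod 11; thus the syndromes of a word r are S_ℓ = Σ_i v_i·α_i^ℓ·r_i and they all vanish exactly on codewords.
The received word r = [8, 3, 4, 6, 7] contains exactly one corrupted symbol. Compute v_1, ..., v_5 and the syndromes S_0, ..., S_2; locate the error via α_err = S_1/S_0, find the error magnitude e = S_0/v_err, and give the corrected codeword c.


S = (6, 1, 2), error at position 1, error magnitude e = 10, c = [9, 3, 4, 6, 7].

Step 1: column multipliers v_i = (∏_{j≠i}(α_i − α_j))^{−1} mod 11.
  i = 1 (α = 2): (2−1)(2−3)(2−7)(2−9) = 1·(−1)·(−5)·(−7) = −35 ≡ 9, so v_1 = 9^{−1} = 5 (mod 11).
  i = 2 (α = 1): (1−2)(1−3)(1−7)(1−9) = (−1)·(−2)·(−6)·(−8) = 96 ≡ 8, so v_2 = 8^{−1} = 7 (mod 11).
  i = 3 (α = 3): (3−2)(3−1)(3−7)(3−9) = 1·2·(−4)·(−6) = 48 ≡ 4, so v_3 = 4^{−1} = 3 (mod 11).
  i = 4 (α = 7): (7−2)(7−1)(7−3)(7−9) = 5·6·4·(−2) = −240 ≡ 2, so v_4 = 2^{−1} = 6 (mod 11).
  i = 5 (α = 9): (9−2)(9−1)(9−3)(9−7) = 7·8·6·2 = 672 ≡ 1, so v_5 = 1^{−1} = 1 (mod 11).
  v = [5, 7, 3, 6, 1].
Step 2: syndromes of r = [8, 3, 4, 6, 7] (all sums mod 11).
  S_0 = Σ v_i r_i = 5·8 + 7·3 + 3·4 + 6·6 + 1·7 = 116 ≡ 6.
  S_1 = Σ v_i α_i r_i = 5·2·8 + 7·1·3 + 3·3·4 + 6·7·6 + 1·9·7 = 452 ≡ 1.
  α_i^2 mod 11 = [4, 1, 9, 5, 4].
  S_2 = Σ v_i α_i^2 r_i = 5·4·8 + 7·1·3 + 3·9·4 + 6·5·6 + 1·4·7 = 497 ≡ 2.
  S = (6, 1, 2) ≠ 0, so r is not a codeword (an error is present).
Step 3: locate the error. For a single error e at position i, S_ℓ = v_i·e·α_i^ℓ, so α_err = S_1/S_0.
  S_0^{−1} = 6^{−1} = 2 (mod 11), so α_err = 1·2 = 2 ≡ 2 = α_1. Error position i = 1.
  Consistency check: S_2/S_1 = 2·1 = 2 ≡ 2 = α_err ✓ (single-error assumption holds).
Step 4: error magnitude e = S_0/v_1 = S_0·∏_{j≠1}(α_1 − α_j) = 6·9 = 54 ≡ 10 (mod 11).
Step 5: correct position 1: c_1 = r_1 − e = 8 − 10 ≡ 9 (mod 11). Hence c = [9, 3, 4, 6, 7].
  Check: interpolating c through the α_i gives m(x) = 8 + 6·x (degree < 2) with m(α_i) = c_i for every i, so c is indeed a codeword.


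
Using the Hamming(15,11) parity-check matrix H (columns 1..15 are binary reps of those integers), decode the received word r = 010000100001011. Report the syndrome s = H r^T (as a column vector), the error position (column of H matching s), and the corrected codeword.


s = (1, 0, 0, 0)^T, error position = 8, corrected codeword c = 010000110001011

Compute s = H r^T mod 2 one row at a time:
  s_1 = 0 + 0 + 0 + 0 + 1 + 0 + 1 + 1 = 3 ≡ 1 (mod 2).
  s_2 = 0 + 0 + 0 + 1 + 1 + 0 + 1 + 1 = 4 ≡ 0 (mod 2).
  s_3 = 1 + 0 + 0 + 1 + 0 + 0 + 1 + 1 = 4 ≡ 0 (mod 2).
  s_4 = 0 + 0 + 0 + 1 + 0 + 0 + 0 + 1 = 2 ≡ 0 (mod 2).
s = (1, 0, 0, 0)^T — this equals column 8 of H (binary 1000), so error is at position 8.
Correct: flip bit 8 of r = 010000100001011 to get c = 010000110001011.


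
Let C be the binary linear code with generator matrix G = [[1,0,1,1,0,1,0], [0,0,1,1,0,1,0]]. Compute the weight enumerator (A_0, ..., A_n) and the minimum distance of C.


Weight distribution: A_0 = 1, A_1 = 1, A_3 = 1, A_4 = 1. Minimum distance d = 1.

Enumerate all 2^2 = 4 messages m ∈ F_2^2.
For each, compute codeword c = mG in F_2^7, then tally its weight.
  m = 00 → c = 0000000, weight = 0.
  m = 10 → c = 1011010, weight = 4.
  m = 01 → c = 0011010, weight = 3.
  m = 11 → c = 1000000, weight = 1.
Tally weights:
  weight 0: 1 codewords.
  weight 1: 1 codewords.
  weight 3: 1 codewords.
  weight 4: 1 codewords.
Minimum distance d = smallest w > 0 with A_w > 0 = 1.
Sanity: Σ A_w = 4 = 2^2 = 4 ✓.


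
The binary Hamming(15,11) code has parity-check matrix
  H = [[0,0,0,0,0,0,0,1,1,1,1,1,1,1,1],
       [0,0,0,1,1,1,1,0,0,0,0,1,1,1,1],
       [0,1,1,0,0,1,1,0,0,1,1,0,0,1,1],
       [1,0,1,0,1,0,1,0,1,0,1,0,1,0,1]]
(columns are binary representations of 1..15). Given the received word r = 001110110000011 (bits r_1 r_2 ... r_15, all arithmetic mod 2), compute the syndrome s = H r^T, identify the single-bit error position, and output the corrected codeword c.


s = (1, 1, 0, 0)^T, error position = 12, corrected codeword c = 001110110001011

Compute s = H r^T mod 2 one row at a time:
  s_1 = 1 + 0 + 0 + 0 + 0 + 0 + 1 + 1 = 3 ≡ 1 (mod 2).
  s_2 = 1 + 1 + 0 + 1 + 0 + 0 + 1 + 1 = 5 ≡ 1 (mod 2).
  s_3 = 0 + 1 + 0 + 1 + 0 + 0 + 1 + 1 = 4 ≡ 0 (mod 2).
  s_4 = 0 + 1 + 1 + 1 + 0 + 0 + 0 + 1 = 4 ≡ 0 (mod 2).
s = (1, 1, 0, 0)^T — this equals column 12 of H (binary 1100), so error is at position 12.
Correct: flip bit 12 of r = 001110110000011 to get c = 001110110001011.


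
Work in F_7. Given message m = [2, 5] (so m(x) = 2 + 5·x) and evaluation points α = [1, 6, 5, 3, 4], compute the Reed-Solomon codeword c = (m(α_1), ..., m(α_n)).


c = [0, 4, 6, 3, 1]

Message polynomial: m(x) = 2 + 5·x (mod 7).
For each evaluation point α_i, compute m(α_i) mod 7:
  α_1 = 1: Horner steps 5 → 0, so m(1) = 0.
  α_2 = 6: Horner steps 5 → 4, so m(6) = 4.
  α_3 = 5: Horner steps 5 → 6, so m(5) = 6.
  α_4 = 3: Horner steps 5 → 3, so m(3) = 3.
  α_5 = 4: Horner steps 5 → 1, so m(4) = 1.
Codeword c = [0, 4, 6, 3, 1] ∈ F_7^5.


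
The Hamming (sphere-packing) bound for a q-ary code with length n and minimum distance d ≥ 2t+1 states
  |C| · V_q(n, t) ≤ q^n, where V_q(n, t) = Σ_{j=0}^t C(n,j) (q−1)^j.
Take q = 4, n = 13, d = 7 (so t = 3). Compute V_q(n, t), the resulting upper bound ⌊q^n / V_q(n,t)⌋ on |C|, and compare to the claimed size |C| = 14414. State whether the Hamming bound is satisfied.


V_q(n, t) = 8464, q^n = 67108864, Hamming bound = 7928, |C| = 14414 > bound (violated).

Step 1: Compute V_q(n, t) = Σ_{j=0}^3 C(n, j) (q−1)^j.
  j = 0: C(13,0)·(3)^0 = 1·1 = 1.
  j = 1: C(13,1)·(3)^1 = 13·3 = 39.
  j = 2: C(13,2)·(3)^2 = 78·9 = 702.
  j = 3: C(13,3)·(3)^3 = 286·27 = 7722.
  V_q(n, t) = 1 + 39 + 702 + 7722 = 8464.
Step 2: q^n = 4^13 = 67108864.
Step 3: Hamming bound ⌊q^n / V_q(n,t)⌋ = ⌊67108864/8464⌋ = 7928.
Step 4: Compare |C| = 14414 to 7928: violated.
The claimed |C| lies above the Hamming bound, so no 4-ary code of length 13 with d ≥ 7 can have 14414 codewords.


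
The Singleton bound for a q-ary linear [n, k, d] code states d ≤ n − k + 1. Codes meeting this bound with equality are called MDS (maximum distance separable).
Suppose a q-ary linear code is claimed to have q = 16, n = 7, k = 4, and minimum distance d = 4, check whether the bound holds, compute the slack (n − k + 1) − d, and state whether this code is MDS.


Singleton RHS = n − k + 1 = 4, slack = 0, bound satisfied, MDS.

Singleton bound: d ≤ n − k + 1.
Here n = 7, k = 4, so n − k + 1 = 4.
Given d = 4, check d ≤ 4: YES.
Slack = (n − k + 1) − d = 0.
The code is MDS (slack = 0).
Description: the claimed parameters are [7, 4, 4]_16; such a code would be MDS (meets Singleton bound).


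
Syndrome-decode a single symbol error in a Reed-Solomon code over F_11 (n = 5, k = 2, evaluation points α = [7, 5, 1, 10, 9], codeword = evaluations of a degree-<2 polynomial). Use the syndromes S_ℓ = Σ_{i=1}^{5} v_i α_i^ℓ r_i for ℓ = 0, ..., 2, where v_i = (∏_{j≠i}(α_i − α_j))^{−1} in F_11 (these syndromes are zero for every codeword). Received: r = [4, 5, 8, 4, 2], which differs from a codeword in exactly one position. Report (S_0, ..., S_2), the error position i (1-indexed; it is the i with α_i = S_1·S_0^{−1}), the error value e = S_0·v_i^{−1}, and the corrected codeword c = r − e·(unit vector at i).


S = (1, 7, 5), error at position 1, error magnitude e = 6, c = [9, 5, 8, 4, 2].

Step 1: column multipliers v_i = (∏_{j≠i}(α_i − α_j))^{−1} mod 11.
  i = 1 (α = 7): (7−5)(7−1)(7−10)(7−9) = 2·6·(−3)·(−2) = 72 ≡ 6, so v_1 = 6^{−1} = 2 (mod 11).
  i = 2 (α = 5): (5−7)(5−1)(5−10)(5−9) = (−2)·4·(−5)·(−4) = −160 ≡ 5, so v_2 = 5^{−1} = 9 (mod 11).
  i = 3 (α = 1): (1−7)(1−5)(1−10)(1−9) = (−6)·(−4)·(−9)·(−8) = 1728 ≡ 1, so v_3 = 1^{−1} = 1 (mod 11).
  i = 4 (α = 10): (10−7)(10−5)(10−1)(10−9) = 3·5·9·1 = 135 ≡ 3, so v_4 = 3^{−1} = 4 (mod 11).
  i = 5 (α = 9): (9−7)(9−5)(9−1)(9−10) = 2·4·8·(−1) = −64 ≡ 2, so v_5 = 2^{−1} = 6 (mod 11).
  v = [2, 9, 1, 4, 6].
Step 2: syndromes of r = [4, 5, 8, 4, 2] (all sums mod 11).
  S_0 = Σ v_i r_i = 2·4 + 9·5 + 1·8 + 4·4 + 6·2 = 89 ≡ 1.
  S_1 = Σ v_i α_i r_i = 2·7·4 + 9·5·5 + 1·1·8 + 4·10·4 + 6·9·2 = 557 ≡ 7.
  α_i^2 mod 11 = [5, 3, 1, 1, 4].
  S_2 = Σ v_i α_i^2 r_i = 2·5·4 + 9·3·5 + 1·1·8 + 4·1·4 + 6·4·2 = 247 ≡ 5.
  S = (1, 7, 5) ≠ 0, so r is not a codeword (an error is present).
Step 3: locate the error. For a single error e at position i, S_ℓ = v_i·e·α_i^ℓ, so α_err = S_1/S_0.
  S_0^{−1} = 1^{−1} = 1 (mod 11), so α_err = 7·1 = 7 ≡ 7 = α_1. Error position i = 1.
  Consistency check: S_2/S_1 = 5·8 = 40 ≡ 7 = α_err ✓ (single-error assumption holds).
Step 4: error magnitude e = S_0/v_1 = S_0·∏_{j≠1}(α_1 − α_j) = 1·6 = 6 ≡ 6 (mod 11).
Step 5: correct position 1: c_1 = r_1 − e = 4 − 6 ≡ 9 (mod 11). Hence c = [9, 5, 8, 4, 2].
  Check: interpolating c through the α_i gives m(x) = 6 + 2·x (degree < 2) with m(α_i) = c_i for every i, so c is indeed a codeword.


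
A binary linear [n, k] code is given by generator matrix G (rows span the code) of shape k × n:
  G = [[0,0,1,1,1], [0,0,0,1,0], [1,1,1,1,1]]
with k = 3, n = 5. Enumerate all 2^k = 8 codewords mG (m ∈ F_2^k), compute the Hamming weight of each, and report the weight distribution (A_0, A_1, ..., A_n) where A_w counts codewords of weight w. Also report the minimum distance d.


Weight distribution: A_0 = 1, A_1 = 1, A_2 = 2, A_3 = 2, A_4 = 1, A_5 = 1. Minimum distance d = 1.

Enumerate all 2^3 = 8 messages m ∈ F_2^3.
For each, compute codeword c = mG in F_2^5, then tally its weight.
  m = 000 → c = 00000, weight = 0.
  m = 100 → c = 00111, weight = 3.
  m = 010 → c = 00010, weight = 1.
  m = 110 → c = 00101, weight = 2.
  m = 001 → c = 11111, weight = 5.
  m = 101 → c = 11000, weight = 2.
  m = 011 → c = 11101, weight = 4.
  m = 111 → c = 11010, weight = 3.
Tally weights:
  weight 0: 1 codewords.
  weight 1: 1 codewords.
  weight 2: 2 codewords.
  weight 3: 2 codewords.
  weight 4: 1 codewords.
  weight 5: 1 codewords.
Minimum distance d = smallest w > 0 with A_w > 0 = 1.
Sanity: Σ A_w = 8 = 2^3 = 8 ✓.


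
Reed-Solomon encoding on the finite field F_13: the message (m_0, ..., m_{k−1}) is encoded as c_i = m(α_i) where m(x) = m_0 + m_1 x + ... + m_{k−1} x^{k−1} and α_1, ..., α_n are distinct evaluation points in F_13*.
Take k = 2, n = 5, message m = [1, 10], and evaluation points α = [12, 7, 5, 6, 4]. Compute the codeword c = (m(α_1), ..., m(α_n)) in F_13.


c = [4, 6, 12, 9, 2]

Message polynomial: m(x) = 1 + 10·x (mod 13).
For each evaluation point α_i, compute m(α_i) mod 13:
  α_1 = 12: Horner steps 10 → 4, so m(12) = 4.
  α_2 = 7: Horner steps 10 → 6, so m(7) = 6.
  α_3 = 5: Horner steps 10 → 12, so m(5) = 12.
  α_4 = 6: Horner steps 10 → 9, so m(6) = 9.
  α_5 = 4: Horner steps 10 → 2, so m(4) = 2.
Codeword c = [4, 6, 12, 9, 2] ∈ F_13^5.


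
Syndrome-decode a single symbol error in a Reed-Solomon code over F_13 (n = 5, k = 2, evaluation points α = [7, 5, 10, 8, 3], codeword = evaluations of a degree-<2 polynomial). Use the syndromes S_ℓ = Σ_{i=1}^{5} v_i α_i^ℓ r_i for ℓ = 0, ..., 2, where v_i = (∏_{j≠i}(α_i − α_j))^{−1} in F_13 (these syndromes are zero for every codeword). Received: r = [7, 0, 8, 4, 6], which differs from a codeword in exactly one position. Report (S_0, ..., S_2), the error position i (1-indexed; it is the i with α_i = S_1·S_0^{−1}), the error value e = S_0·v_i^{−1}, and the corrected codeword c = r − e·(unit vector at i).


S = (5, 11, 6), error at position 3, error magnitude e = 10, c = [7, 0, 11, 4, 6].

Step 1: column multipliers v_i = (∏_{j≠i}(α_i − α_j))^{−1} mod 13.
  i = 1 (α = 7): (7−5)(7−10)(7−8)(7−3) = 2·(−3)·(−1)·4 = 24 ≡ 11, so v_1 = 11^{−1} = 6 (mod 13).
  i = 2 (α = 5): (5−7)(5−10)(5−8)(5−3) = (−2)·(−5)·(−3)·2 = −60 ≡ 5, so v_2 = 5^{−1} = 8 (mod 13).
  i = 3 (α = 10): (10−7)(10−5)(10−8)(10−3) = 3·5·2·7 = 210 ≡ 2, so v_3 = 2^{−1} = 7 (mod 13).
  i = 4 (α = 8): (8−7)(8−5)(8−10)(8−3) = 1·3·(−2)·5 = −30 ≡ 9, so v_4 = 9^{−1} = 3 (mod 13).
  i = 5 (α = 3): (3−7)(3−5)(3−10)(3−8) = (−4)·(−2)·(−7)·(−5) = 280 ≡ 7, so v_5 = 7^{−1} = 2 (mod 13).
  v = [6, 8, 7, 3, 2].
Step 2: syndromes of r = [7, 0, 8, 4, 6] (all sums mod 13).
  S_0 = Σ v_i r_i = 6·7 + 8·0 + 7·8 + 3·4 + 2·6 = 122 ≡ 5.
  S_1 = Σ v_i α_i r_i = 6·7·7 + 8·5·0 + 7·10·8 + 3·8·4 + 2·3·6 = 986 ≡ 11.
  α_i^2 mod 13 = [10, 12, 9, 12, 9].
  S_2 = Σ v_i α_i^2 r_i = 6·10·7 + 8·12·0 + 7·9·8 + 3·12·4 + 2·9·6 = 1176 ≡ 6.
  S = (5, 11, 6) ≠ 0, so r is not a codeword (an error is present).
Step 3: locate the error. For a single error e at position i, S_ℓ = v_i·e·α_i^ℓ, so α_err = S_1/S_0.
  S_0^{−1} = 5^{−1} = 8 (mod 13), so α_err = 11·8 = 88 ≡ 10 = α_3. Error position i = 3.
  Consistency check: S_2/S_1 = 6·6 = 36 ≡ 10 = α_err ✓ (single-error assumption holds).
Step 4: error magnitude e = S_0/v_3 = S_0·∏_{j≠3}(α_3 − α_j) = 5·2 = 10 ≡ 10 (mod 13).
Step 5: correct position 3: c_3 = r_3 − e = 8 − 10 ≡ 11 (mod 13). Hence c = [7, 0, 11, 4, 6].
  Check: interpolating c through the α_i gives m(x) = 2 + 10·x (degree < 2) with m(α_i) = c_i for every i, so c is indeed a codeword.


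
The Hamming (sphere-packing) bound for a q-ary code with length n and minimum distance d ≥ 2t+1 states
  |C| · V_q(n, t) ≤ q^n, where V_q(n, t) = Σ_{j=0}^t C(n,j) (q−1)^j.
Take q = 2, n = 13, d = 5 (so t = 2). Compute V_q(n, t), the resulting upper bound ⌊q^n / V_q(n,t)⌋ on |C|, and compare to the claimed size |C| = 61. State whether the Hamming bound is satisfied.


V_q(n, t) = 92, q^n = 8192, Hamming bound = 89, |C| = 61 ≤ bound (satisfied).

Step 1: Compute V_q(n, t) = Σ_{j=0}^2 C(n, j) (q−1)^j.
  j = 0: C(13,0)·(1)^0 = 1·1 = 1.
  j = 1: C(13,1)·(1)^1 = 13·1 = 13.
  j = 2: C(13,2)·(1)^2 = 78·1 = 78.
  V_q(n, t) = 1 + 13 + 78 = 92.
Step 2: q^n = 2^13 = 8192.
Step 3: Hamming bound ⌊q^n / V_q(n,t)⌋ = ⌊8192/92⌋ = 89.
Step 4: Compare |C| = 61 to 89: satisfied.
The claimed |C| lies below the Hamming bound.


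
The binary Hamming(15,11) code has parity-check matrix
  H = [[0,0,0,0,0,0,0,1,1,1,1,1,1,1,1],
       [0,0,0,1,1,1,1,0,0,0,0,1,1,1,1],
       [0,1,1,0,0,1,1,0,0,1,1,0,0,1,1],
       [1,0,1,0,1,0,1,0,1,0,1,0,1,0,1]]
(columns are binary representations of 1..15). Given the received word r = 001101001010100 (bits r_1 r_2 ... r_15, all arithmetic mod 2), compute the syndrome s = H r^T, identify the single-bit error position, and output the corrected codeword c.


s = (1, 1, 1, 0)^T, error position = 14, corrected codeword c = 001101001010110

Compute s = H r^T mod 2 one row at a time:
  s_1 = 0 + 1 + 0 + 1 + 0 + 1 + 0 + 0 = 3 ≡ 1 (mod 2).
  s_2 = 1 + 0 + 1 + 0 + 0 + 1 + 0 + 0 = 3 ≡ 1 (mod 2).
  s_3 = 0 + 1 + 1 + 0 + 0 + 1 + 0 + 0 = 3 ≡ 1 (mod 2).
  s_4 = 0 + 1 + 0 + 0 + 1 + 1 + 1 + 0 = 4 ≡ 0 (mod 2).
s = (1, 1, 1, 0)^T — this equals column 14 of H (binary 1110), so error is at position 14.
Correct: flip bit 14 of r = 001101001010100 to get c = 001101001010110.


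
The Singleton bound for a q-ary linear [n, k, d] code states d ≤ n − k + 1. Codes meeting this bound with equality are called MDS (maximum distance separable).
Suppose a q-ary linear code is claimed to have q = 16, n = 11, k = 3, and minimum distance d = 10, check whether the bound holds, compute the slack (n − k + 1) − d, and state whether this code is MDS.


Singleton RHS = n − k + 1 = 9, slack = -1, bound violated (no such code; not MDS).

Singleton bound: d ≤ n − k + 1.
Here n = 11, k = 3, so n − k + 1 = 9.
Given d = 10, check d ≤ 9: NO.
Slack = (n − k + 1) − d = -1.
The slack is negative: d = 10 exceeds n − k + 1 = 9 by 1, so the Singleton bound is violated and no linear [11, 3, 10]_16 code can exist. In particular it is not MDS (MDS requires d = n − k + 1 exactly).
Description: the claimed parameters are [11, 3, 10]_16; such a code would be impossible (violates the Singleton bound).


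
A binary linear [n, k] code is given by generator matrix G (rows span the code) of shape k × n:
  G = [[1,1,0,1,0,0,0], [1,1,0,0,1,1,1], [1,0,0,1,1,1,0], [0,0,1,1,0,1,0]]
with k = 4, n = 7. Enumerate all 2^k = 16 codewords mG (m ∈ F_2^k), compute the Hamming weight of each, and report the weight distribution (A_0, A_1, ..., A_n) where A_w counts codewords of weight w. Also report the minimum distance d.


Weight distribution: A_0 = 1, A_2 = 1, A_3 = 6, A_4 = 5, A_5 = 2, A_6 = 1. Minimum distance d = 2.

Enumerate all 2^4 = 16 messages m ∈ F_2^4.
For each, compute codeword c = mG in F_2^7, then tally its weight.
  m = 0000 → c = 0000000, weight = 0.
  m = 1000 → c = 1101000, weight = 3.
  m = 0100 → c = 1100111, weight = 5.
  m = 1100 → c = 0001111, weight = 4.
  m = 0010 → c = 1001110, weight = 4.
  m = 1010 → c = 0100110, weight = 3.
  m = 0110 → c = 0101001, weight = 3.
  m = 1110 → c = 1000001, weight = 2.
  m = 0001 → c = 0011010, weight = 3.
  m = 1001 → c = 1110010, weight = 4.
  m = 0101 → c = 1111101, weight = 6.
  m = 1101 → c = 0010101, weight = 3.
  m = 0011 → c = 1010100, weight = 3.
  m = 1011 → c = 0111100, weight = 4.
  m = 0111 → c = 0110011, weight = 4.
  m = 1111 → c = 1011011, weight = 5.
Tally weights:
  weight 0: 1 codewords.
  weight 2: 1 codewords.
  weight 3: 6 codewords.
  weight 4: 5 codewords.
  weight 5: 2 codewords.
  weight 6: 1 codewords.
Minimum distance d = smallest w > 0 with A_w > 0 = 2.
Sanity: Σ A_w = 16 = 2^4 = 16 ✓.


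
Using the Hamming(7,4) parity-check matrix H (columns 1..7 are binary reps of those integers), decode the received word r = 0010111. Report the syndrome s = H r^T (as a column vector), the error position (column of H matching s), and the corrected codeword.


s = (1, 1, 1)^T, error position = 7, corrected codeword c = 0010110

Compute s = H r^T mod 2 one row at a time:
  s_1 = 0 + 1 + 1 + 1 = 3 ≡ 1 (mod 2).
  s_2 = 0 + 1 + 1 + 1 = 3 ≡ 1 (mod 2).
  s_3 = 0 + 1 + 1 + 1 = 3 ≡ 1 (mod 2).
s = (1, 1, 1)^T — this equals column 7 of H (binary 111), so error is at position 7.
Correct: flip bit 7 of r = 0010111 to get c = 0010110.


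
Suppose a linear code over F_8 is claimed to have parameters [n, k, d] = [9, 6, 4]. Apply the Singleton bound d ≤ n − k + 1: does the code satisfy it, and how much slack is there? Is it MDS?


Singleton RHS = n − k + 1 = 4, slack = 0, bound satisfied, MDS.

Singleton bound: d ≤ n − k + 1.
Here n = 9, k = 6, so n − k + 1 = 4.
Given d = 4, check d ≤ 4: YES.
Slack = (n − k + 1) − d = 0.
The code is MDS (slack = 0).
Description: the claimed parameters are [9, 6, 4]_8; such a code would be MDS (meets Singleton bound).


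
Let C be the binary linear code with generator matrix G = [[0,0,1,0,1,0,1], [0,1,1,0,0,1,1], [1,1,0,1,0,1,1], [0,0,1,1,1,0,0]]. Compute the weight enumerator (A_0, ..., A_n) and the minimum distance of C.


Weight distribution: A_0 = 1, A_2 = 2, A_3 = 6, A_4 = 3, A_5 = 2, A_6 = 2. Minimum distance d = 2.

Enumerate all 2^4 = 16 messages m ∈ F_2^4.
For each, compute codeword c = mG in F_2^7, then tally its weight.
  m = 0000 → c = 0000000, weight = 0.
  m = 1000 → c = 0010101, weight = 3.
  m = 0100 → c = 0110011, weight = 4.
  m = 1100 → c = 0100110, weight = 3.
  m = 0010 → c = 1101011, weight = 5.
  m = 1010 → c = 1111110, weight = 6.
  m = 0110 → c = 1011000, weight = 3.
  m = 1110 → c = 1001101, weight = 4.
  m = 0001 → c = 0011100, weight = 3.
  m = 1001 → c = 0001001, weight = 2.
  m = 0101 → c = 0101111, weight = 5.
  m = 1101 → c = 0111010, weight = 4.
  m = 0011 → c = 1110111, weight = 6.
  m = 1011 → c = 1100010, weight = 3.
  m = 0111 → c = 1000100, weight = 2.
  m = 1111 → c = 1010001, weight = 3.
Tally weights:
  weight 0: 1 codewords.
  weight 2: 2 codewords.
  weight 3: 6 codewords.
  weight 4: 3 codewords.
  weight 5: 2 codewords.
  weight 6: 2 codewords.
Minimum distance d = smallest w > 0 with A_w > 0 = 2.
Sanity: Σ A_w = 16 = 2^4 = 16 ✓.


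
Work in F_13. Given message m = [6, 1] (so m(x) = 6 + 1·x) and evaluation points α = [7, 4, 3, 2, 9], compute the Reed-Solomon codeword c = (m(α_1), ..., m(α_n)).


c = [0, 10, 9, 8, 2]

Message polynomial: m(x) = 6 + 1·x (mod 13).
For each evaluation point α_i, compute m(α_i) mod 13:
  α_1 = 7: Horner steps 1 → 0, so m(7) = 0.
  α_2 = 4: Horner steps 1 → 10, so m(4) = 10.
  α_3 = 3: Horner steps 1 → 9, so m(3) = 9.
  α_4 = 2: Horner steps 1 → 8, so m(2) = 8.
  α_5 = 9: Horner steps 1 → 2, so m(9) = 2.
Codeword c = [0, 10, 9, 8, 2] ∈ F_13^5.


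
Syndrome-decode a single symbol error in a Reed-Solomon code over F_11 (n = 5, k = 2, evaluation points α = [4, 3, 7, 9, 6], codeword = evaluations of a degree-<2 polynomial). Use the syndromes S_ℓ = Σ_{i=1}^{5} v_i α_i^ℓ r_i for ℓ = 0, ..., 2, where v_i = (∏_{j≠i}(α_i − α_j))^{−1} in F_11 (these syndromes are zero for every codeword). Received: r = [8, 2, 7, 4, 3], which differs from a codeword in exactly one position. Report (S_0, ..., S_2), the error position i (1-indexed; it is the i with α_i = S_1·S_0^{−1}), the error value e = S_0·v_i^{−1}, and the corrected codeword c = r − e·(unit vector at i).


S = (8, 10, 7), error at position 1, error magnitude e = 2, c = [6, 2, 7, 4, 3].

Step 1: column multipliers v_i = (∏_{j≠i}(α_i − α_j))^{−1} mod 11.
  i = 1 (α = 4): (4−3)(4−7)(4−9)(4−6) = 1·(−3)·(−5)·(−2) = −30 ≡ 3, so v_1 = 3^{−1} = 4 (mod 11).
  i = 2 (α = 3): (3−4)(3−7)(3−9)(3−6) = (−1)·(−4)·(−6)·(−3) = 72 ≡ 6, so v_2 = 6^{−1} = 2 (mod 11).
  i = 3 (α = 7): (7−4)(7−3)(7−9)(7−6) = 3·4·(−2)·1 = −24 ≡ 9, so v_3 = 9^{−1} = 5 (mod 11).
  i = 4 (α = 9): (9−4)(9−3)(9−7)(9−6) = 5·6·2·3 = 180 ≡ 4, so v_4 = 4^{−1} = 3 (mod 11).
  i = 5 (α = 6): (6−4)(6−3)(6−7)(6−9) = 2·3·(−1)·(−3) = 18 ≡ 7, so v_5 = 7^{−1} = 8 (mod 11).
  v = [4, 2, 5, 3, 8].
Step 2: syndromes of r = [8, 2, 7, 4, 3] (all sums mod 11).
  S_0 = Σ v_i r_i = 4·8 + 2·2 + 5·7 + 3·4 + 8·3 = 107 ≡ 8.
  S_1 = Σ v_i α_i r_i = 4·4·8 + 2·3·2 + 5·7·7 + 3·9·4 + 8·6·3 = 637 ≡ 10.
  α_i^2 mod 11 = [5, 9, 5, 4, 3].
  S_2 = Σ v_i α_i^2 r_i = 4·5·8 + 2·9·2 + 5·5·7 + 3·4·4 + 8·3·3 = 491 ≡ 7.
  S = (8, 10, 7) ≠ 0, so r is not a codeword (an error is present).
Step 3: locate the error. For a single error e at position i, S_ℓ = v_i·e·α_i^ℓ, so α_err = S_1/S_0.
  S_0^{−1} = 8^{−1} = 7 (mod 11), so α_err = 10·7 = 70 ≡ 4 = α_1. Error position i = 1.
  Consistency check: S_2/S_1 = 7·10 = 70 ≡ 4 = α_err ✓ (single-error assumption holds).
Step 4: error magnitude e = S_0/v_1 = S_0·∏_{j≠1}(α_1 − α_j) = 8·3 = 24 ≡ 2 (mod 11).
Step 5: correct position 1: c_1 = r_1 − e = 8 − 2 ≡ 6 (mod 11). Hence c = [6, 2, 7, 4, 3].
  Check: interpolating c through the α_i gives m(x) = 1 + 4·x (degree < 2) with m(α_i) = c_i for every i, so c is indeed a codeword.


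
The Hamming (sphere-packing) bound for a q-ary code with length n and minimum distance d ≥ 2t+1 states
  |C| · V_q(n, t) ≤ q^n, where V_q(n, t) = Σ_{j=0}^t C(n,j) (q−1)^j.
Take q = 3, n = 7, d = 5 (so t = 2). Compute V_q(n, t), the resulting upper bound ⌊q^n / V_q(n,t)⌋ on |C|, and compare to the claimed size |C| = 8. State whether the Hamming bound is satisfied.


V_q(n, t) = 99, q^n = 2187, Hamming bound = 22, |C| = 8 ≤ bound (satisfied).

Step 1: Compute V_q(n, t) = Σ_{j=0}^2 C(n, j) (q−1)^j.
  j = 0: C(7,0)·(2)^0 = 1·1 = 1.
  j = 1: C(7,1)·(2)^1 = 7·2 = 14.
  j = 2: C(7,2)·(2)^2 = 21·4 = 84.
  V_q(n, t) = 1 + 14 + 84 = 99.
Step 2: q^n = 3^7 = 2187.
Step 3: Hamming bound ⌊q^n / V_q(n,t)⌋ = ⌊2187/99⌋ = 22.
Step 4: Compare |C| = 8 to 22: satisfied.
The claimed |C| lies below the Hamming bound.


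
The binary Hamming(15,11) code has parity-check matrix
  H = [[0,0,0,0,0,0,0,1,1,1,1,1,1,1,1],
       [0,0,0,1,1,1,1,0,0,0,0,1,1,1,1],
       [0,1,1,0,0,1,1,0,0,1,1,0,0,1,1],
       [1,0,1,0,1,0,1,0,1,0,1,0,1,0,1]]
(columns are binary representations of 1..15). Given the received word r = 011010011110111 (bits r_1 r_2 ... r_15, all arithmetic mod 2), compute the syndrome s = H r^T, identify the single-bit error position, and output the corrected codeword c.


s = (1, 0, 0, 0)^T, error position = 8, corrected codeword c = 011010001110111

Compute s = H r^T mod 2 one row at a time:
  s_1 = 1 + 1 + 1 + 1 + 0 + 1 + 1 + 1 = 7 ≡ 1 (mod 2).
  s_2 = 0 + 1 + 0 + 0 + 0 + 1 + 1 + 1 = 4 ≡ 0 (mod 2).
  s_3 = 1 + 1 + 0 + 0 + 1 + 1 + 1 + 1 = 6 ≡ 0 (mod 2).
  s_4 = 0 + 1 + 1 + 0 + 1 + 1 + 1 + 1 = 6 ≡ 0 (mod 2).
s = (1, 0, 0, 0)^T — this equals column 8 of H (binary 1000), so error is at position 8.
Correct: flip bit 8 of r = 011010011110111 to get c = 011010001110111.


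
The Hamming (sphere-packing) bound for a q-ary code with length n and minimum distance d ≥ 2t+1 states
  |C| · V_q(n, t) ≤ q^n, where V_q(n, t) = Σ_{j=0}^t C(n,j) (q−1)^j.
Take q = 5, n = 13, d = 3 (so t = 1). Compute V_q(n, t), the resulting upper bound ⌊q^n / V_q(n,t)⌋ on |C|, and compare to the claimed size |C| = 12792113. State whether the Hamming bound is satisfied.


V_q(n, t) = 53, q^n = 1220703125, Hamming bound = 23032134, |C| = 12792113 ≤ bound (satisfied).

Step 1: Compute V_q(n, t) = Σ_{j=0}^1 C(n, j) (q−1)^j.
  j = 0: C(13,0)·(4)^0 = 1·1 = 1.
  j = 1: C(13,1)·(4)^1 = 13·4 = 52.
  V_q(n, t) = 1 + 52 = 53.
Step 2: q^n = 5^13 = 1220703125.
Step 3: Hamming bound ⌊q^n / V_q(n,t)⌋ = ⌊1220703125/53⌋ = 23032134.
Step 4: Compare |C| = 12792113 to 23032134: satisfied.
The claimed |C| lies below the Hamming bound.


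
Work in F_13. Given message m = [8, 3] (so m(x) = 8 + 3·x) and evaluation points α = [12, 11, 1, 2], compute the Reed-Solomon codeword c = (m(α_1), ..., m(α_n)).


c = [5, 2, 11, 1]

Message polynomial: m(x) = 8 + 3·x (mod 13).
For each evaluation point α_i, compute m(α_i) mod 13:
  α_1 = 12: Horner steps 3 → 5, so m(12) = 5.
  α_2 = 11: Horner steps 3 → 2, so m(11) = 2.
  α_3 = 1: Horner steps 3 → 11, so m(1) = 11.
  α_4 = 2: Horner steps 3 → 1, so m(2) = 1.
Codeword c = [5, 2, 11, 1] ∈ F_13^4.


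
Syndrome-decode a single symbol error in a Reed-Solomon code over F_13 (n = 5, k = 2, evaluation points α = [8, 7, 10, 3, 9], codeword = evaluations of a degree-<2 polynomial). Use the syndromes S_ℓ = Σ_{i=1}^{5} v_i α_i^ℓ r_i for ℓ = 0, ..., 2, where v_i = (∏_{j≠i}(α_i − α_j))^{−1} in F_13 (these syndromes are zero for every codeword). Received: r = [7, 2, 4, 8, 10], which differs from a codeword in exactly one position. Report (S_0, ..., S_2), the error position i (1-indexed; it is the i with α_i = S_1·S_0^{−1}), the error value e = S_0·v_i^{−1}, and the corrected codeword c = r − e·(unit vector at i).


S = (11, 8, 7), error at position 5, error magnitude e = 11, c = [7, 2, 4, 8, 12].

Step 1: column multipliers v_i = (∏_{j≠i}(α_i − α_j))^{−1} mod 13.
  i = 1 (α = 8): (8−7)(8−10)(8−3)(8−9) = 1·(−2)·5·(−1) = 10 ≡ 10, so v_1 = 10^{−1} = 4 (mod 13).
  i = 2 (α = 7): (7−8)(7−10)(7−3)(7−9) = (−1)·(−3)·4·(−2) = −24 ≡ 2, so v_2 = 2^{−1} = 7 (mod 13).
  i = 3 (α = 10): (10−8)(10−7)(10−3)(10−9) = 2·3·7·1 = 42 ≡ 3, so v_3 = 3^{−1} = 9 (mod 13).
  i = 4 (α = 3): (3−8)(3−7)(3−10)(3−9) = (−5)·(−4)·(−7)·(−6) = 840 ≡ 8, so v_4 = 8^{−1} = 5 (mod 13).
  i = 5 (α = 9): (9−8)(9−7)(9−10)(9−3) = 1·2·(−1)·6 = −12 ≡ 1, so v_5 = 1^{−1} = 1 (mod 13).
  v = [4, 7, 9, 5, 1].
Step 2: syndromes of r = [7, 2, 4, 8, 10] (all sums mod 13).
  S_0 = Σ v_i r_i = 4·7 + 7·2 + 9·4 + 5·8 + 1·10 = 128 ≡ 11.
  S_1 = Σ v_i α_i r_i = 4·8·7 + 7·7·2 + 9·10·4 + 5·3·8 + 1·9·10 = 892 ≡ 8.
  α_i^2 mod 13 = [12, 10, 9, 9, 3].
  S_2 = Σ v_i α_i^2 r_i = 4·12·7 + 7·10·2 + 9·9·4 + 5·9·8 + 1·3·10 = 1190 ≡ 7.
  S = (11, 8, 7) ≠ 0, so r is not a codeword (an error is present).
Step 3: locate the error. For a single error e at position i, S_ℓ = v_i·e·α_i^ℓ, so α_err = S_1/S_0.
  S_0^{−1} = 11^{−1} = 6 (mod 13), so α_err = 8·6 = 48 ≡ 9 = α_5. Error position i = 5.
  Consistency check: S_2/S_1 = 7·5 = 35 ≡ 9 = α_err ✓ (single-error assumption holds).
Step 4: error magnitude e = S_0/v_5 = S_0·∏_{j≠5}(α_5 − α_j) = 11·1 = 11 ≡ 11 (mod 13).
Step 5: correct position 5: c_5 = r_5 − e = 10 − 11 ≡ 12 (mod 13). Hence c = [7, 2, 4, 8, 12].
  Check: interpolating c through the α_i gives m(x) = 6 + 5·x (degree < 2) with m(α_i) = c_i for every i, so c is indeed a codeword.


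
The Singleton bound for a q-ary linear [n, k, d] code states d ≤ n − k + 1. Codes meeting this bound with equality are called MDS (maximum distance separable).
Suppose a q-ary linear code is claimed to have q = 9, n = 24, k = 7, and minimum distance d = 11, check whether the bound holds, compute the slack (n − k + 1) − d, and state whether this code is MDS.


Singleton RHS = n − k + 1 = 18, slack = 7, bound satisfied, not MDS.

Singleton bound: d ≤ n − k + 1.
Here n = 24, k = 7, so n − k + 1 = 18.
Given d = 11, check d ≤ 18: YES.
Slack = (n − k + 1) − d = 7.
The code is NOT MDS (slack = 7 > 0).
Description: the claimed parameters are [24, 7, 11]_9; such a code would be non-MDS.


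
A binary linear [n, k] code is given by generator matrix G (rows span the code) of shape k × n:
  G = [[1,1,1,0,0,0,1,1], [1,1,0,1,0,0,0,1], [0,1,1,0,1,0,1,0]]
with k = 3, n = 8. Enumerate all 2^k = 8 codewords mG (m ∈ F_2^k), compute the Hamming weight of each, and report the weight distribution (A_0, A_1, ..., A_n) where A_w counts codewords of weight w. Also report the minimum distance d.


Weight distribution: A_0 = 1, A_3 = 3, A_4 = 2, A_5 = 1, A_6 = 1. Minimum distance d = 3.

Enumerate all 2^3 = 8 messages m ∈ F_2^3.
For each, compute codeword c = mG in F_2^8, then tally its weight.
  m = 000 → c = 00000000, weight = 0.
  m = 100 → c = 11100011, weight = 5.
  m = 010 → c = 11010001, weight = 4.
  m = 110 → c = 00110010, weight = 3.
  m = 001 → c = 01101010, weight = 4.
  m = 101 → c = 10001001, weight = 3.
  m = 011 → c = 10111011, weight = 6.
  m = 111 → c = 01011000, weight = 3.
Tally weights:
  weight 0: 1 codewords.
  weight 3: 3 codewords.
  weight 4: 2 codewords.
  weight 5: 1 codewords.
  weight 6: 1 codewords.
Minimum distance d = smallest w > 0 with A_w > 0 = 3.
Sanity: Σ A_w = 8 = 2^3 = 8 ✓.


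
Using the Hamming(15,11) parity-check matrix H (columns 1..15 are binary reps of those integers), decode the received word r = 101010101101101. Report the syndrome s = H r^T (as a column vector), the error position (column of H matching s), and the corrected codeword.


s = (1, 1, 0, 1)^T, error position = 13, corrected codeword c = 101010101101001

Compute s = H r^T mod 2 one row at a time:
  s_1 = 0 + 1 + 1 + 0 + 1 + 1 + 0 + 1 = 5 ≡ 1 (mod 2).
  s_2 = 0 + 1 + 0 + 1 + 1 + 1 + 0 + 1 = 5 ≡ 1 (mod 2).
  s_3 = 0 + 1 + 0 + 1 + 1 + 0 + 0 + 1 = 4 ≡ 0 (mod 2).
  s_4 = 1 + 1 + 1 + 1 + 1 + 0 + 1 + 1 = 7 ≡ 1 (mod 2).
s = (1, 1, 0, 1)^T — this equals column 13 of H (binary 1101), so error is at position 13.
Correct: flip bit 13 of r = 101010101101101 to get c = 101010101101001.


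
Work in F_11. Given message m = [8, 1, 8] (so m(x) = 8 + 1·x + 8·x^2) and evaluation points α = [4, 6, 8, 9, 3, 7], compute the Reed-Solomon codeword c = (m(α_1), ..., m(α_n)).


c = [8, 5, 0, 5, 6, 0]

Message polynomial: m(x) = 8 + 1·x + 8·x^2 (mod 11).
For each evaluation point α_i, compute m(α_i) mod 11:
  α_1 = 4: Horner steps 8 → 0 → 8, so m(4) = 8.
  α_2 = 6: Horner steps 8 → 5 → 5, so m(6) = 5.
  α_3 = 8: Horner steps 8 → 10 → 0, so m(8) = 0.
  α_4 = 9: Horner steps 8 → 7 → 5, so m(9) = 5.
  α_5 = 3: Horner steps 8 → 3 → 6, so m(3) = 6.
  α_6 = 7: Horner steps 8 → 2 → 0, so m(7) = 0.
Codeword c = [8, 5, 0, 5, 6, 0] ∈ F_11^6.


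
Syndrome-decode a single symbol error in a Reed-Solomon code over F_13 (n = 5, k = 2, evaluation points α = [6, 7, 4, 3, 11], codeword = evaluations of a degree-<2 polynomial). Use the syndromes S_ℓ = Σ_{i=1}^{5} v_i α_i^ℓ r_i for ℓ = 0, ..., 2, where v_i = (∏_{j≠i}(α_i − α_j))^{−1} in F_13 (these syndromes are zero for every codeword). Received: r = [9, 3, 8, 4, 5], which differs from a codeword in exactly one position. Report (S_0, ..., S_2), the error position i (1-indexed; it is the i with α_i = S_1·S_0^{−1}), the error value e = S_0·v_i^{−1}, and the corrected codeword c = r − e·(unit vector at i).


S = (11, 7, 8), error at position 4, error magnitude e = 3, c = [9, 3, 8, 1, 5].

Step 1: column multipliers v_i = (∏_{j≠i}(α_i − α_j))^{−1} mod 13.
  i = 1 (α = 6): (6−7)(6−4)(6−3)(6−11) = (−1)·2·3·(−5) = 30 ≡ 4, so v_1 = 4^{−1} = 10 (mod 13).
  i = 2 (α = 7): (7−6)(7−4)(7−3)(7−11) = 1·3·4·(−4) = −48 ≡ 4, so v_2 = 4^{−1} = 10 (mod 13).
  i = 3 (α = 4): (4−6)(4−7)(4−3)(4−11) = (−2)·(−3)·1·(−7) = −42 ≡ 10, so v_3 = 10^{−1} = 4 (mod 13).
  i = 4 (α = 3): (3−6)(3−7)(3−4)(3−11) = (−3)·(−4)·(−1)·(−8) = 96 ≡ 5, so v_4 = 5^{−1} = 8 (mod 13).
  i = 5 (α = 11): (11−6)(11−7)(11−4)(11−3) = 5·4·7·8 = 1120 ≡ 2, so v_5 = 2^{−1} = 7 (mod 13).
  v = [10, 10, 4, 8, 7].
Step 2: syndromes of r = [9, 3, 8, 4, 5] (all sums mod 13).
  S_0 = Σ v_i r_i = 10·9 + 10·3 + 4·8 + 8·4 + 7·5 = 219 ≡ 11.
  S_1 = Σ v_i α_i r_i = 10·6·9 + 10·7·3 + 4·4·8 + 8·3·4 + 7·11·5 = 1359 ≡ 7.
  α_i^2 mod 13 = [10, 10, 3, 9, 4].
  S_2 = Σ v_i α_i^2 r_i = 10·10·9 + 10·10·3 + 4·3·8 + 8·9·4 + 7·4·5 = 1724 ≡ 8.
  S = (11, 7, 8) ≠ 0, so r is not a codeword (an error is present).
Step 3: locate the error. For a single error e at position i, S_ℓ = v_i·e·α_i^ℓ, so α_err = S_1/S_0.
  S_0^{−1} = 11^{−1} = 6 (mod 13), so α_err = 7·6 = 42 ≡ 3 = α_4. Error position i = 4.
  Consistency check: S_2/S_1 = 8·2 = 16 ≡ 3 = α_err ✓ (single-error assumption holds).
Step 4: error magnitude e = S_0/v_4 = S_0·∏_{j≠4}(α_4 − α_j) = 11·5 = 55 ≡ 3 (mod 13).
Step 5: correct position 4: c_4 = r_4 − e = 4 − 3 ≡ 1 (mod 13). Hence c = [9, 3, 8, 1, 5].
  Check: interpolating c through the α_i gives m(x) = 6 + 7·x (degree < 2) with m(α_i) = c_i for every i, so c is indeed a codeword.


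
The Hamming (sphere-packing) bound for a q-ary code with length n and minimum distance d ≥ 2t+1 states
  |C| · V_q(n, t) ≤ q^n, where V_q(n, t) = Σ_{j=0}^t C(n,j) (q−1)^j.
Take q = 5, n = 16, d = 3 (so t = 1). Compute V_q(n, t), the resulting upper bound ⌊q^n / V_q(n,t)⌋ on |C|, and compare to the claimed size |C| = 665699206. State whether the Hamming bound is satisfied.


V_q(n, t) = 65, q^n = 152587890625, Hamming bound = 2347506009, |C| = 665699206 ≤ bound (satisfied).

Step 1: Compute V_q(n, t) = Σ_{j=0}^1 C(n, j) (q−1)^j.
  j = 0: C(16,0)·(4)^0 = 1·1 = 1.
  j = 1: C(16,1)·(4)^1 = 16·4 = 64.
  V_q(n, t) = 1 + 64 = 65.
Step 2: q^n = 5^16 = 152587890625.
Step 3: Hamming bound ⌊q^n / V_q(n,t)⌋ = ⌊152587890625/65⌋ = 2347506009.
Step 4: Compare |C| = 665699206 to 2347506009: satisfied.
The claimed |C| lies below the Hamming bound.


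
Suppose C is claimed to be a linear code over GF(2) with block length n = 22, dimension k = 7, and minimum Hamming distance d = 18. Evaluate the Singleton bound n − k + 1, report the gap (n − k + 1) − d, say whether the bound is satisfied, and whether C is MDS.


Singleton RHS = n − k + 1 = 16, slack = -2, bound violated (no such code; not MDS).

Singleton bound: d ≤ n − k + 1.
Here n = 22, k = 7, so n − k + 1 = 16.
Given d = 18, check d ≤ 16: NO.
Slack = (n − k + 1) − d = -2.
The slack is negative: d = 18 exceeds n − k + 1 = 16 by 2, so the Singleton bound is violated and no linear [22, 7, 18]_2 code can exist. In particular it is not MDS (MDS requires d = n − k + 1 exactly).
Description: the claimed parameters are [22, 7, 18]_2; such a code would be impossible (violates the Singleton bound).
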